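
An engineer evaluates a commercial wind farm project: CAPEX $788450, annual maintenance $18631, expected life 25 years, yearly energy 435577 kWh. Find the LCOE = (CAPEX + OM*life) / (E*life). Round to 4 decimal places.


Total cost = CAPEX + OM * lifetime = 788450 + 18631 * 25 = 788450 + 465775 = 1254225
Total generation = annual * lifetime = 435577 * 25 = 10889425 kWh
LCOE = 1254225 / 10889425
LCOE = 0.1152 $/kWh

0.1152


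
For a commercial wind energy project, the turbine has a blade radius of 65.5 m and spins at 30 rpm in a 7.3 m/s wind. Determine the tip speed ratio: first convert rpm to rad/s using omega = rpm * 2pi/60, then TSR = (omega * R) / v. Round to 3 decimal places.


Convert rotational speed to rad/s:
  omega = 30 * 2 * pi / 60 = 3.1416 rad/s
Compute tip speed:
  v_tip = omega * R = 3.1416 * 65.5 = 205.774 m/s
Tip speed ratio:
  TSR = v_tip / v_wind = 205.774 / 7.3 = 28.188

28.188


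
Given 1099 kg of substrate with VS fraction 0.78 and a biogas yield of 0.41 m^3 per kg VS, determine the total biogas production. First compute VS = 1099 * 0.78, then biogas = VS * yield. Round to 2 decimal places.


Compute volatile solids:
  VS = mass * VS_fraction = 1099 * 0.78 = 857.22 kg
Calculate biogas volume:
  Biogas = VS * specific_yield = 857.22 * 0.41
  Biogas = 351.46 m^3

351.46


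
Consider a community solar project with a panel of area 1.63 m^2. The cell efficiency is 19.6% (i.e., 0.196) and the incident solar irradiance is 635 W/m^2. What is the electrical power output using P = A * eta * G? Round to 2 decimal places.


Use the solar power formula P = A * eta * G.
Given: A = 1.63 m^2, eta = 0.196, G = 635 W/m^2
P = 1.63 * 0.196 * 635
P = 202.87 W

202.87


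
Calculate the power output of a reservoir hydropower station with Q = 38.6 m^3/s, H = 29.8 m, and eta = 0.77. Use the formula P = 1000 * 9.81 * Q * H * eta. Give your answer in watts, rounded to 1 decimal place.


Apply the hydropower formula P = rho * g * Q * H * eta
rho * g = 1000 * 9.81 = 9810.0
P = 9810.0 * 38.6 * 29.8 * 0.77
P = 8688870.0 W

8688870.0


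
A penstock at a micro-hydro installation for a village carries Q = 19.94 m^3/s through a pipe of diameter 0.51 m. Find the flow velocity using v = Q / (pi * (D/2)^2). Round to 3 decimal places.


Compute pipe cross-sectional area:
  A = pi * (D/2)^2 = pi * (0.51/2)^2 = 0.2043 m^2
Calculate velocity:
  v = Q / A = 19.94 / 0.2043
  v = 97.610 m/s

97.610


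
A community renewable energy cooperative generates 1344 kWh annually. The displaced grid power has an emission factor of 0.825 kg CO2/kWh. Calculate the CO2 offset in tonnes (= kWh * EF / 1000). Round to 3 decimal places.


CO2 offset in kg = generation * emission_factor
CO2 offset = 1344 * 0.825 = 1108.8 kg
Convert to tonnes:
  CO2 offset = 1108.8 / 1000 = 1.109 tonnes

1.109


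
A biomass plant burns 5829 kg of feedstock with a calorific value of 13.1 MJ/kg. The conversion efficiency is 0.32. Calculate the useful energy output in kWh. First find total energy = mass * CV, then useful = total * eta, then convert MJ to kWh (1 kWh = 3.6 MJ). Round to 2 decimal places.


Total energy = mass * CV = 5829 * 13.1 = 76359.9 MJ
Useful energy = total * eta = 76359.9 * 0.32 = 24435.17 MJ
Convert to kWh: 24435.17 / 3.6
Useful energy = 6787.55 kWh

6787.55


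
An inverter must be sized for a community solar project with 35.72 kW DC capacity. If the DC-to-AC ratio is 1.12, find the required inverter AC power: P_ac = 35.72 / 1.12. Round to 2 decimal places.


The inverter AC capacity is determined by the DC/AC ratio.
Given: P_dc = 35.72 kW, DC/AC ratio = 1.12
P_ac = P_dc / ratio = 35.72 / 1.12
P_ac = 31.89 kW

31.89


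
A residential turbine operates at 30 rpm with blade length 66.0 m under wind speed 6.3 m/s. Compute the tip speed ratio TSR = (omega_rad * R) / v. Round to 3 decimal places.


Convert rotational speed to rad/s:
  omega = 30 * 2 * pi / 60 = 3.1416 rad/s
Compute tip speed:
  v_tip = omega * R = 3.1416 * 66.0 = 207.345 m/s
Tip speed ratio:
  TSR = v_tip / v_wind = 207.345 / 6.3 = 32.912

32.912


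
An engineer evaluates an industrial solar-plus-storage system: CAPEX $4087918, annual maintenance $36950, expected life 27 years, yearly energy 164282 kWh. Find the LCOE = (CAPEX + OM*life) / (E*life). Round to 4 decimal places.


Total cost = CAPEX + OM * lifetime = 4087918 + 36950 * 27 = 4087918 + 997650 = 5085568
Total generation = annual * lifetime = 164282 * 27 = 4435614 kWh
LCOE = 5085568 / 4435614
LCOE = 1.1465 $/kWh

1.1465


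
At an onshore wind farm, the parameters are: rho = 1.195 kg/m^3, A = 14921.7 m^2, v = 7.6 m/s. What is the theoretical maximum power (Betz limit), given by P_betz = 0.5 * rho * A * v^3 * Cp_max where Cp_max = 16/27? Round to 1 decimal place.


The Betz coefficient Cp_max = 16/27 = 0.5926
v^3 = 7.6^3 = 438.976
P_betz = 0.5 * rho * A * v^3 * Cp_max
P_betz = 0.5 * 1.195 * 14921.7 * 438.976 * 0.5926
P_betz = 2319280.1 W

2319280.1


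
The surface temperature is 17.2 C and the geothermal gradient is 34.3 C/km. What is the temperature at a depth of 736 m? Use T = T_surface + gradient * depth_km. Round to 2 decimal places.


Convert depth to km: 736 / 1000 = 0.736 km
Temperature increase = gradient * depth_km = 34.3 * 0.736 = 25.24 C
Temperature at depth = T_surface + delta_T = 17.2 + 25.24
T = 42.44 C

42.44


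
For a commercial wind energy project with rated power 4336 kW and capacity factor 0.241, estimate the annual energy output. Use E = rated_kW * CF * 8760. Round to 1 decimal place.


Annual energy = rated_kW * capacity_factor * hours_per_year
Given: P_rated = 4336 kW, CF = 0.241, hours = 8760
E = 4336 * 0.241 * 8760
E = 9153989.8 kWh

9153989.8


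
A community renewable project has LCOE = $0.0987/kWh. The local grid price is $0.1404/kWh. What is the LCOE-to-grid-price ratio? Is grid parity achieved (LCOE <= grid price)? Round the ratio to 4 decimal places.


Compare LCOE to grid price:
  LCOE = $0.0987/kWh, Grid price = $0.1404/kWh
  Ratio = LCOE / grid_price = 0.0987 / 0.1404 = 0.7030
  Grid parity achieved (ratio <= 1)? yes

0.7030


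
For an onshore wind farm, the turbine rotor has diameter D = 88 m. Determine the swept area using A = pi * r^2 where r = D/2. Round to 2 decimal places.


Compute the rotor radius:
  r = D / 2 = 88 / 2 = 44.0 m
Calculate swept area:
  A = pi * r^2 = pi * 44.0^2
  A = 6082.12 m^2

6082.12


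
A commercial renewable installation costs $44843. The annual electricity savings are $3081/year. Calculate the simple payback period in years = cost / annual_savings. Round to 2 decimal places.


Simple payback period = initial cost / annual savings
Payback = 44843 / 3081
Payback = 14.55 years

14.55


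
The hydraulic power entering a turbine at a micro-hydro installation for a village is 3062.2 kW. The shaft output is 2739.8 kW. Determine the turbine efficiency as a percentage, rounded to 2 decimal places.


Turbine efficiency = (output power / input power) * 100
eta = (2739.8 / 3062.2) * 100
eta = 89.47%

89.47


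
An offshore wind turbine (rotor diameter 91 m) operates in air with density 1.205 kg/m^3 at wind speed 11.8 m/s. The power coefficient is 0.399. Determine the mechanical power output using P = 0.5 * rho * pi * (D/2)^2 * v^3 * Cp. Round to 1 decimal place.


Step 1 -- Compute swept area:
  A = pi * (D/2)^2 = pi * (91/2)^2 = 6503.88 m^2
Step 2 -- Apply wind power equation:
  P = 0.5 * rho * A * v^3 * Cp
  v^3 = 11.8^3 = 1643.032
  P = 0.5 * 1.205 * 6503.88 * 1643.032 * 0.399
  P = 2568908.5 W

2568908.5


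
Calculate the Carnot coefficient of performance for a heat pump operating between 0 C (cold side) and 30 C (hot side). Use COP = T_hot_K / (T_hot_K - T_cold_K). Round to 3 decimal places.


Convert to Kelvin:
  T_hot = 30 + 273.15 = 303.15 K
  T_cold = 0 + 273.15 = 273.15 K
Apply Carnot COP formula:
  COP = T_hot_K / (T_hot_K - T_cold_K) = 303.15 / 30.0
  COP = 10.105

10.105


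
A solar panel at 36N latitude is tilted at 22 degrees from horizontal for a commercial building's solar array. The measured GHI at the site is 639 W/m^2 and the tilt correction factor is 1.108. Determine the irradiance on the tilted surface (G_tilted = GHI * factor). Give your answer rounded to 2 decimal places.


Identify the given values:
  GHI = 639 W/m^2, tilt correction factor = 1.108
Apply the formula G_tilted = GHI * factor:
  G_tilted = 639 * 1.108
  G_tilted = 708.01 W/m^2

708.01


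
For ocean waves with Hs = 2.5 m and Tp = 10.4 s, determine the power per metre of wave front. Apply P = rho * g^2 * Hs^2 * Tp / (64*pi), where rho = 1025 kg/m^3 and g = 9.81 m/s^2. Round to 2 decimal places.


Apply wave power formula:
  g^2 = 9.81^2 = 96.2361
  Hs^2 = 2.5^2 = 6.25
  Numerator = rho * g^2 * Hs^2 * Tp = 1025 * 96.2361 * 6.25 * 10.4 = 6411730.16
  Denominator = 64 * pi = 201.0619
  P = 6411730.16 / 201.0619 = 31889.33 W/m

31889.33


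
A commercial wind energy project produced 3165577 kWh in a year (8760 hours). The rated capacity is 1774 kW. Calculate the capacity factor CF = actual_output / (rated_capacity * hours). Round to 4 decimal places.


Capacity factor = actual output / maximum possible output
Maximum possible = rated * hours = 1774 * 8760 = 15540240 kWh
CF = 3165577 / 15540240
CF = 0.2037

0.2037


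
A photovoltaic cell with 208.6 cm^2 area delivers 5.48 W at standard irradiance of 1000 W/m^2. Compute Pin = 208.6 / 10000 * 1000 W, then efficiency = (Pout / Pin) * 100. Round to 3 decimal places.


First compute the input power:
  Pin = area_cm2 / 10000 * G = 208.6 / 10000 * 1000 = 20.86 W
Then compute efficiency:
  Efficiency = (Pout / Pin) * 100 = (5.48 / 20.86) * 100
  Efficiency = 26.270%

26.270


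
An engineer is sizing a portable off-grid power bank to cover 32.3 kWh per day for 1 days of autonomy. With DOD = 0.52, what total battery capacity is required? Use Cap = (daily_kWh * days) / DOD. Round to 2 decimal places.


Total energy needed = daily * days = 32.3 * 1 = 32.3 kWh
Account for depth of discharge:
  Cap = total_energy / DOD = 32.3 / 0.52
  Cap = 62.12 kWh

62.12


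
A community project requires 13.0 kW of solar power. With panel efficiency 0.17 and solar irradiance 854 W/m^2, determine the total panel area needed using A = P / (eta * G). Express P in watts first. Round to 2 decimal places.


Convert target power to watts: P = 13.0 * 1000 = 13000.0 W
Compute denominator: eta * G = 0.17 * 854 = 145.18
Required area A = P / (eta * G) = 13000.0 / 145.18
A = 89.54 m^2

89.54


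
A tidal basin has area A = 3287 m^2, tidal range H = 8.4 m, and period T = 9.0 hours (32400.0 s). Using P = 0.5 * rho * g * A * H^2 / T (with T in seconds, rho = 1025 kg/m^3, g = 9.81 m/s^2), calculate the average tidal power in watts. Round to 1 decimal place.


Convert period to seconds: T = 9.0 * 3600 = 32400.0 s
H^2 = 8.4^2 = 70.56
P = 0.5 * rho * g * A * H^2 / T
P = 0.5 * 1025 * 9.81 * 3287 * 70.56 / 32400.0
P = 35989.5 W

35989.5


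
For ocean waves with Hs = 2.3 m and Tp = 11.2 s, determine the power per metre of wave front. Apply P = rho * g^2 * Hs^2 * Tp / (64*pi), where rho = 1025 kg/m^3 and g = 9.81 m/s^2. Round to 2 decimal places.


Apply wave power formula:
  g^2 = 9.81^2 = 96.2361
  Hs^2 = 2.3^2 = 5.29
  Numerator = rho * g^2 * Hs^2 * Tp = 1025 * 96.2361 * 5.29 * 11.2 = 5844341.36
  Denominator = 64 * pi = 201.0619
  P = 5844341.36 / 201.0619 = 29067.37 W/m

29067.37


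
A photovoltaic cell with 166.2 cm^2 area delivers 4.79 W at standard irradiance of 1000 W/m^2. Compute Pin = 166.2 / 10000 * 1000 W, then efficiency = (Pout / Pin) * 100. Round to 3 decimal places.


First compute the input power:
  Pin = area_cm2 / 10000 * G = 166.2 / 10000 * 1000 = 16.62 W
Then compute efficiency:
  Efficiency = (Pout / Pin) * 100 = (4.79 / 16.62) * 100
  Efficiency = 28.821%

28.821


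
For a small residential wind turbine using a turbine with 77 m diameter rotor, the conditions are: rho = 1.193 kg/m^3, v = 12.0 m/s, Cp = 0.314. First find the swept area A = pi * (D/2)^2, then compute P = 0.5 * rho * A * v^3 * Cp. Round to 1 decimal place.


Step 1 -- Compute swept area:
  A = pi * (D/2)^2 = pi * (77/2)^2 = 4656.63 m^2
Step 2 -- Apply wind power equation:
  P = 0.5 * rho * A * v^3 * Cp
  v^3 = 12.0^3 = 1728.0
  P = 0.5 * 1.193 * 4656.63 * 1728.0 * 0.314
  P = 1507145.4 W

1507145.4


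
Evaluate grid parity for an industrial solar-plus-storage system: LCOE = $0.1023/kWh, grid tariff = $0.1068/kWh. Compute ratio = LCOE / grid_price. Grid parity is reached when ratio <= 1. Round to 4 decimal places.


Compare LCOE to grid price:
  LCOE = $0.1023/kWh, Grid price = $0.1068/kWh
  Ratio = LCOE / grid_price = 0.1023 / 0.1068 = 0.9579
  Grid parity achieved (ratio <= 1)? yes

0.9579


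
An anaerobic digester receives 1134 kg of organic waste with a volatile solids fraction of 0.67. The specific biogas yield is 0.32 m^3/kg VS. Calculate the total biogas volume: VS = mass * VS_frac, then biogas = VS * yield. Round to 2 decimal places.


Compute volatile solids:
  VS = mass * VS_fraction = 1134 * 0.67 = 759.78 kg
Calculate biogas volume:
  Biogas = VS * specific_yield = 759.78 * 0.32
  Biogas = 243.13 m^3

243.13


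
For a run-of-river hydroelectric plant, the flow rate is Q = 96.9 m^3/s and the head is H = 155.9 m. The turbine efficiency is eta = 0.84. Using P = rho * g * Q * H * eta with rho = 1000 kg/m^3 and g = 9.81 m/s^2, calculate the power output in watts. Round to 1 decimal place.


Apply the hydropower formula P = rho * g * Q * H * eta
rho * g = 1000 * 9.81 = 9810.0
P = 9810.0 * 96.9 * 155.9 * 0.84
P = 124485333.1 W

124485333.1


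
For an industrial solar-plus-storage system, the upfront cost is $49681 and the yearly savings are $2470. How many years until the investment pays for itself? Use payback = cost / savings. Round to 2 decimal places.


Simple payback period = initial cost / annual savings
Payback = 49681 / 2470
Payback = 20.11 years

20.11


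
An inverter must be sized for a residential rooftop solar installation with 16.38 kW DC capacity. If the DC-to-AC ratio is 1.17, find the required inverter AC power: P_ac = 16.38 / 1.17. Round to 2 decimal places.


The inverter AC capacity is determined by the DC/AC ratio.
Given: P_dc = 16.38 kW, DC/AC ratio = 1.17
P_ac = P_dc / ratio = 16.38 / 1.17
P_ac = 14.00 kW

14.00


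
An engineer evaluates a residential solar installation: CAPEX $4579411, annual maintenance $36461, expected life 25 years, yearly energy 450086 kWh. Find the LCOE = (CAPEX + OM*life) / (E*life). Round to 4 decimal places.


Total cost = CAPEX + OM * lifetime = 4579411 + 36461 * 25 = 4579411 + 911525 = 5490936
Total generation = annual * lifetime = 450086 * 25 = 11252150 kWh
LCOE = 5490936 / 11252150
LCOE = 0.4880 $/kWh

0.4880


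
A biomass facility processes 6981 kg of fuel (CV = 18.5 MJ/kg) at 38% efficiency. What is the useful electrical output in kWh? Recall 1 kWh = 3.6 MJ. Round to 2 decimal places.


Total energy = mass * CV = 6981 * 18.5 = 129148.5 MJ
Useful energy = total * eta = 129148.5 * 0.38 = 49076.43 MJ
Convert to kWh: 49076.43 / 3.6
Useful energy = 13632.34 kWh

13632.34


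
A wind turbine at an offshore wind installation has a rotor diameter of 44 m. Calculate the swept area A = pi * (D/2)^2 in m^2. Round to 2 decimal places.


Compute the rotor radius:
  r = D / 2 = 44 / 2 = 22.0 m
Calculate swept area:
  A = pi * r^2 = pi * 22.0^2
  A = 1520.53 m^2

1520.53


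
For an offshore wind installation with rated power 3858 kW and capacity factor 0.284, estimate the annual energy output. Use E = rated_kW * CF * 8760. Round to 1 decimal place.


Annual energy = rated_kW * capacity_factor * hours_per_year
Given: P_rated = 3858 kW, CF = 0.284, hours = 8760
E = 3858 * 0.284 * 8760
E = 9598086.7 kWh

9598086.7


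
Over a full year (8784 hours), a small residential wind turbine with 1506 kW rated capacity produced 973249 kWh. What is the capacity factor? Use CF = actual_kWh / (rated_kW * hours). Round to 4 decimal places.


Capacity factor = actual output / maximum possible output
Maximum possible = rated * hours = 1506 * 8784 = 13228704 kWh
CF = 973249 / 13228704
CF = 0.0736

0.0736


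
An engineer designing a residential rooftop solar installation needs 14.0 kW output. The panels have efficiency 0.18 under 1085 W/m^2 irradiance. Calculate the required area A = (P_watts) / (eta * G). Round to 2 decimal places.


Convert target power to watts: P = 14.0 * 1000 = 14000.0 W
Compute denominator: eta * G = 0.18 * 1085 = 195.3
Required area A = P / (eta * G) = 14000.0 / 195.3
A = 71.68 m^2

71.68


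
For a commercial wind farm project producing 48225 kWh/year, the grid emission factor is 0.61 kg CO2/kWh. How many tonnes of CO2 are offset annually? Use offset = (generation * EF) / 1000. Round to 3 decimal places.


CO2 offset in kg = generation * emission_factor
CO2 offset = 48225 * 0.61 = 29417.25 kg
Convert to tonnes:
  CO2 offset = 29417.25 / 1000 = 29.417 tonnes

29.417


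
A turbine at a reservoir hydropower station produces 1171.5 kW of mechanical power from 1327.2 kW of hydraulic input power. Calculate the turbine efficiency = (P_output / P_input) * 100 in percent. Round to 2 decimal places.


Turbine efficiency = (output power / input power) * 100
eta = (1171.5 / 1327.2) * 100
eta = 88.27%

88.27


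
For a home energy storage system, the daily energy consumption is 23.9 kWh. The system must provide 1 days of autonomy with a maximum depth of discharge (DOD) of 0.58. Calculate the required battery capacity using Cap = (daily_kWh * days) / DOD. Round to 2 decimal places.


Total energy needed = daily * days = 23.9 * 1 = 23.9 kWh
Account for depth of discharge:
  Cap = total_energy / DOD = 23.9 / 0.58
  Cap = 41.21 kWh

41.21


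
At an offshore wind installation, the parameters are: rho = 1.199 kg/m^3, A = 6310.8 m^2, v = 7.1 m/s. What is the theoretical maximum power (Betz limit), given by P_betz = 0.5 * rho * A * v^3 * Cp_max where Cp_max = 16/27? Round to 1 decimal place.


The Betz coefficient Cp_max = 16/27 = 0.5926
v^3 = 7.1^3 = 357.911
P_betz = 0.5 * rho * A * v^3 * Cp_max
P_betz = 0.5 * 1.199 * 6310.8 * 357.911 * 0.5926
P_betz = 802425.8 W

802425.8


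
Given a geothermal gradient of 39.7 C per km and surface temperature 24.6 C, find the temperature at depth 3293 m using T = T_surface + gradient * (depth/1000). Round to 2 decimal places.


Convert depth to km: 3293 / 1000 = 3.293 km
Temperature increase = gradient * depth_km = 39.7 * 3.293 = 130.73 C
Temperature at depth = T_surface + delta_T = 24.6 + 130.73
T = 155.33 C

155.33


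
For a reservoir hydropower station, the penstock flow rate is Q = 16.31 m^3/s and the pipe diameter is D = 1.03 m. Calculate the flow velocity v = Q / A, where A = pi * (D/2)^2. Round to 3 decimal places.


Compute pipe cross-sectional area:
  A = pi * (D/2)^2 = pi * (1.03/2)^2 = 0.8332 m^2
Calculate velocity:
  v = Q / A = 16.31 / 0.8332
  v = 19.574 m/s

19.574


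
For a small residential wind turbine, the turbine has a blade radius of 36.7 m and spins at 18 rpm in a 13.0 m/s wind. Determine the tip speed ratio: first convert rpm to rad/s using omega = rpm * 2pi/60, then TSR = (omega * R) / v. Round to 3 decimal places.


Convert rotational speed to rad/s:
  omega = 18 * 2 * pi / 60 = 1.885 rad/s
Compute tip speed:
  v_tip = omega * R = 1.885 * 36.7 = 69.178 m/s
Tip speed ratio:
  TSR = v_tip / v_wind = 69.178 / 13.0 = 5.321

5.321


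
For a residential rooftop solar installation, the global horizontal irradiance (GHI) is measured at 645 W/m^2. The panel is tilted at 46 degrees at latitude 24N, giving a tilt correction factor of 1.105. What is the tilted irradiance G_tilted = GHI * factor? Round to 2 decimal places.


Identify the given values:
  GHI = 645 W/m^2, tilt correction factor = 1.105
Apply the formula G_tilted = GHI * factor:
  G_tilted = 645 * 1.105
  G_tilted = 712.73 W/m^2

712.73


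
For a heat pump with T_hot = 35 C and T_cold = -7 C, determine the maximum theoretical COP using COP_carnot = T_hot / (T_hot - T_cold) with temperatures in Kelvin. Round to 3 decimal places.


Convert to Kelvin:
  T_hot = 35 + 273.15 = 308.15 K
  T_cold = -7 + 273.15 = 266.15 K
Apply Carnot COP formula:
  COP = T_hot_K / (T_hot_K - T_cold_K) = 308.15 / 42.0
  COP = 7.337

7.337


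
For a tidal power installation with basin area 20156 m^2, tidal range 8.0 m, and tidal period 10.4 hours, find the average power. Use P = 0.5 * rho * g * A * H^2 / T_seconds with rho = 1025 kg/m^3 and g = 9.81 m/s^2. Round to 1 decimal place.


Convert period to seconds: T = 10.4 * 3600 = 37440.0 s
H^2 = 8.0^2 = 64.0
P = 0.5 * rho * g * A * H^2 / T
P = 0.5 * 1025 * 9.81 * 20156 * 64.0 / 37440.0
P = 173225.3 W

173225.3


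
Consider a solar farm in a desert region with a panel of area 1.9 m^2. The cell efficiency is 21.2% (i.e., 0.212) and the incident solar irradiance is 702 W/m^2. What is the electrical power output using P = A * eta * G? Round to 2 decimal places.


Use the solar power formula P = A * eta * G.
Given: A = 1.9 m^2, eta = 0.212, G = 702 W/m^2
P = 1.9 * 0.212 * 702
P = 282.77 W

282.77


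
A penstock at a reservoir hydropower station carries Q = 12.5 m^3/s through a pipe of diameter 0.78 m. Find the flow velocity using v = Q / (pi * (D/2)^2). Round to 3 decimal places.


Compute pipe cross-sectional area:
  A = pi * (D/2)^2 = pi * (0.78/2)^2 = 0.4778 m^2
Calculate velocity:
  v = Q / A = 12.5 / 0.4778
  v = 26.160 m/s

26.160


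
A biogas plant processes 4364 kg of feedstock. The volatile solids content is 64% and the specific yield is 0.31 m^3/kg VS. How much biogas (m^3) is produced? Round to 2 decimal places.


Compute volatile solids:
  VS = mass * VS_fraction = 4364 * 0.64 = 2792.96 kg
Calculate biogas volume:
  Biogas = VS * specific_yield = 2792.96 * 0.31
  Biogas = 865.82 m^3

865.82


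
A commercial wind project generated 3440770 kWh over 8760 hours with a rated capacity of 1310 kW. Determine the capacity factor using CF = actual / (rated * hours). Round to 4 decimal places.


Capacity factor = actual output / maximum possible output
Maximum possible = rated * hours = 1310 * 8760 = 11475600 kWh
CF = 3440770 / 11475600
CF = 0.2998

0.2998


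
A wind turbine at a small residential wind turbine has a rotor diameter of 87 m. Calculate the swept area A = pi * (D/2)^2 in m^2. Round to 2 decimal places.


Compute the rotor radius:
  r = D / 2 = 87 / 2 = 43.5 m
Calculate swept area:
  A = pi * r^2 = pi * 43.5^2
  A = 5944.68 m^2

5944.68


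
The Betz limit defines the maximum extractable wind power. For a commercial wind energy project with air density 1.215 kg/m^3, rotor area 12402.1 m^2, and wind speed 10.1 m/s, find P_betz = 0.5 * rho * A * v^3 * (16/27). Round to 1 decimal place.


The Betz coefficient Cp_max = 16/27 = 0.5926
v^3 = 10.1^3 = 1030.301
P_betz = 0.5 * rho * A * v^3 * Cp_max
P_betz = 0.5 * 1.215 * 12402.1 * 1030.301 * 0.5926
P_betz = 4600042.6 W

4600042.6


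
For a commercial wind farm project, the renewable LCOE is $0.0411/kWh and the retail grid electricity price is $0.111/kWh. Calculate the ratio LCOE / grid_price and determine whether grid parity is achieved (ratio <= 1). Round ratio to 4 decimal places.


Compare LCOE to grid price:
  LCOE = $0.0411/kWh, Grid price = $0.111/kWh
  Ratio = LCOE / grid_price = 0.0411 / 0.111 = 0.3703
  Grid parity achieved (ratio <= 1)? yes

0.3703


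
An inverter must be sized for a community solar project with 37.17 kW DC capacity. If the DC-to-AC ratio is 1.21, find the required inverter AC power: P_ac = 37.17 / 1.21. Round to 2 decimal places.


The inverter AC capacity is determined by the DC/AC ratio.
Given: P_dc = 37.17 kW, DC/AC ratio = 1.21
P_ac = P_dc / ratio = 37.17 / 1.21
P_ac = 30.72 kW

30.72


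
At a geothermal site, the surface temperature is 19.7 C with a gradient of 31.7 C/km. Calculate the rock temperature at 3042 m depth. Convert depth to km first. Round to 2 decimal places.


Convert depth to km: 3042 / 1000 = 3.042 km
Temperature increase = gradient * depth_km = 31.7 * 3.042 = 96.43 C
Temperature at depth = T_surface + delta_T = 19.7 + 96.43
T = 116.13 C

116.13


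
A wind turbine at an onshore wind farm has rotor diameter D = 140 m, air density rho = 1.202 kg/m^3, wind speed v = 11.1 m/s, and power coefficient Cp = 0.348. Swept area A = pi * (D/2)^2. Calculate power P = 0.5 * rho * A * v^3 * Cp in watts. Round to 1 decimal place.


Step 1 -- Compute swept area:
  A = pi * (D/2)^2 = pi * (140/2)^2 = 15393.8 m^2
Step 2 -- Apply wind power equation:
  P = 0.5 * rho * A * v^3 * Cp
  v^3 = 11.1^3 = 1367.631
  P = 0.5 * 1.202 * 15393.8 * 1367.631 * 0.348
  P = 4403202.0 W

4403202.0


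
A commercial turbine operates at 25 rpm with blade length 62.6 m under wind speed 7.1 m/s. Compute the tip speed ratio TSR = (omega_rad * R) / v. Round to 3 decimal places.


Convert rotational speed to rad/s:
  omega = 25 * 2 * pi / 60 = 2.618 rad/s
Compute tip speed:
  v_tip = omega * R = 2.618 * 62.6 = 163.886 m/s
Tip speed ratio:
  TSR = v_tip / v_wind = 163.886 / 7.1 = 23.083

23.083


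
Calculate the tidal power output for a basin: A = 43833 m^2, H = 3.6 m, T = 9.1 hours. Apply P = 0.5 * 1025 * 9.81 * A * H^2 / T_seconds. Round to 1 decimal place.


Convert period to seconds: T = 9.1 * 3600 = 32760.0 s
H^2 = 3.6^2 = 12.96
P = 0.5 * rho * g * A * H^2 / T
P = 0.5 * 1025 * 9.81 * 43833 * 12.96 / 32760.0
P = 87181.7 W

87181.7


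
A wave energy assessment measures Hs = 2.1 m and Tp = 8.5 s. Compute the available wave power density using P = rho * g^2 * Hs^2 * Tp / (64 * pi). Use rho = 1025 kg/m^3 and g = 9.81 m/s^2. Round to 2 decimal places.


Apply wave power formula:
  g^2 = 9.81^2 = 96.2361
  Hs^2 = 2.1^2 = 4.41
  Numerator = rho * g^2 * Hs^2 * Tp = 1025 * 96.2361 * 4.41 * 8.5 = 3697595.46
  Denominator = 64 * pi = 201.0619
  P = 3697595.46 / 201.0619 = 18390.33 W/m

18390.33


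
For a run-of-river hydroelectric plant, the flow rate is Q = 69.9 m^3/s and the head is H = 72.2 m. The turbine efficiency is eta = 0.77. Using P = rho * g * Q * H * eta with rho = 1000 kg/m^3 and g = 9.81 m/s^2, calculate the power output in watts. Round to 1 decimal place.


Apply the hydropower formula P = rho * g * Q * H * eta
rho * g = 1000 * 9.81 = 9810.0
P = 9810.0 * 69.9 * 72.2 * 0.77
P = 38121862.1 W

38121862.1


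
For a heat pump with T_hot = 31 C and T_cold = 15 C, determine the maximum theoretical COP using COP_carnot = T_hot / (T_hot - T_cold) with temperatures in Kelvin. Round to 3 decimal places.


Convert to Kelvin:
  T_hot = 31 + 273.15 = 304.15 K
  T_cold = 15 + 273.15 = 288.15 K
Apply Carnot COP formula:
  COP = T_hot_K / (T_hot_K - T_cold_K) = 304.15 / 16.0
  COP = 19.009

19.009


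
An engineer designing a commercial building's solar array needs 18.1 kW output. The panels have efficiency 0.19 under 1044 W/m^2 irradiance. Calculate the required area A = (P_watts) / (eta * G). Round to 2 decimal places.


Convert target power to watts: P = 18.1 * 1000 = 18100.0 W
Compute denominator: eta * G = 0.19 * 1044 = 198.36
Required area A = P / (eta * G) = 18100.0 / 198.36
A = 91.25 m^2

91.25


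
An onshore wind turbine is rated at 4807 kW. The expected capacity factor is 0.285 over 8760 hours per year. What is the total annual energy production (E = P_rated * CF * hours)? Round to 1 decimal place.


Annual energy = rated_kW * capacity_factor * hours_per_year
Given: P_rated = 4807 kW, CF = 0.285, hours = 8760
E = 4807 * 0.285 * 8760
E = 12001156.2 kWh

12001156.2


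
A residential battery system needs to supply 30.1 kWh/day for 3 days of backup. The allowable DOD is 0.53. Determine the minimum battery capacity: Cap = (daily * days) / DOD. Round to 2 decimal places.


Total energy needed = daily * days = 30.1 * 3 = 90.3 kWh
Account for depth of discharge:
  Cap = total_energy / DOD = 90.3 / 0.53
  Cap = 170.38 kWh

170.38


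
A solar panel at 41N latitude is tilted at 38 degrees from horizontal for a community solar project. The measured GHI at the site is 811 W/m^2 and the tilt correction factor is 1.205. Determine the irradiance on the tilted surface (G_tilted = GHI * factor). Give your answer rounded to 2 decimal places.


Identify the given values:
  GHI = 811 W/m^2, tilt correction factor = 1.205
Apply the formula G_tilted = GHI * factor:
  G_tilted = 811 * 1.205
  G_tilted = 977.26 W/m^2

977.26


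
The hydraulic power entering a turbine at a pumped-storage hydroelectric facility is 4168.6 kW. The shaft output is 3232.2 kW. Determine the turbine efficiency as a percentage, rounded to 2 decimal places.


Turbine efficiency = (output power / input power) * 100
eta = (3232.2 / 4168.6) * 100
eta = 77.54%

77.54


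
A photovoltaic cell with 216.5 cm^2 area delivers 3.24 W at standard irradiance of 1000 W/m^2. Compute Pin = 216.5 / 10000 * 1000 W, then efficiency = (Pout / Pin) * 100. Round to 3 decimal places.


First compute the input power:
  Pin = area_cm2 / 10000 * G = 216.5 / 10000 * 1000 = 21.65 W
Then compute efficiency:
  Efficiency = (Pout / Pin) * 100 = (3.24 / 21.65) * 100
  Efficiency = 14.965%

14.965


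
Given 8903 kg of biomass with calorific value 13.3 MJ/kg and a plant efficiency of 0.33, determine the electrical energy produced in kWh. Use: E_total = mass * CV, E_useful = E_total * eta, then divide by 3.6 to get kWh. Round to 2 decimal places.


Total energy = mass * CV = 8903 * 13.3 = 118409.9 MJ
Useful energy = total * eta = 118409.9 * 0.33 = 39075.27 MJ
Convert to kWh: 39075.27 / 3.6
Useful energy = 10854.24 kWh

10854.24


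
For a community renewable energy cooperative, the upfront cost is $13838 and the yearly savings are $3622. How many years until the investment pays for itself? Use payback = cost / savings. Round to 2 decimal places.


Simple payback period = initial cost / annual savings
Payback = 13838 / 3622
Payback = 3.82 years

3.82


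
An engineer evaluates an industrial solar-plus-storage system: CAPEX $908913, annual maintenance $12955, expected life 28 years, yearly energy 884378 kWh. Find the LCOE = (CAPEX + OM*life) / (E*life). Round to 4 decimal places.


Total cost = CAPEX + OM * lifetime = 908913 + 12955 * 28 = 908913 + 362740 = 1271653
Total generation = annual * lifetime = 884378 * 28 = 24762584 kWh
LCOE = 1271653 / 24762584
LCOE = 0.0514 $/kWh

0.0514


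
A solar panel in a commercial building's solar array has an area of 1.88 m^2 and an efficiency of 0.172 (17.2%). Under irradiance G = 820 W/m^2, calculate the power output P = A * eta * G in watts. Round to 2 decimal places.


Use the solar power formula P = A * eta * G.
Given: A = 1.88 m^2, eta = 0.172, G = 820 W/m^2
P = 1.88 * 0.172 * 820
P = 265.16 W

265.16


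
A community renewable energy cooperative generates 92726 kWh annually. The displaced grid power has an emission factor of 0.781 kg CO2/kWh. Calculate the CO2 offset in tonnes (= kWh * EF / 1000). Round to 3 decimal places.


CO2 offset in kg = generation * emission_factor
CO2 offset = 92726 * 0.781 = 72419.01 kg
Convert to tonnes:
  CO2 offset = 72419.01 / 1000 = 72.419 tonnes

72.419


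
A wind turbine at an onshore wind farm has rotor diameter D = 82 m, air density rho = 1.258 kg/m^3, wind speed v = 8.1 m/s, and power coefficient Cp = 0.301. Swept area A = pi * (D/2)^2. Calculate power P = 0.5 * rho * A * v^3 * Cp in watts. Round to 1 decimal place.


Step 1 -- Compute swept area:
  A = pi * (D/2)^2 = pi * (82/2)^2 = 5281.02 m^2
Step 2 -- Apply wind power equation:
  P = 0.5 * rho * A * v^3 * Cp
  v^3 = 8.1^3 = 531.441
  P = 0.5 * 1.258 * 5281.02 * 531.441 * 0.301
  P = 531361.1 W

531361.1


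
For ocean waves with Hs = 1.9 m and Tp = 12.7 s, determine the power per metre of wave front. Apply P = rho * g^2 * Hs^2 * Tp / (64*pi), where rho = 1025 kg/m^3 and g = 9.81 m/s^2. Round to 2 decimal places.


Apply wave power formula:
  g^2 = 9.81^2 = 96.2361
  Hs^2 = 1.9^2 = 3.61
  Numerator = rho * g^2 * Hs^2 * Tp = 1025 * 96.2361 * 3.61 * 12.7 = 4522439.89
  Denominator = 64 * pi = 201.0619
  P = 4522439.89 / 201.0619 = 22492.77 W/m

22492.77


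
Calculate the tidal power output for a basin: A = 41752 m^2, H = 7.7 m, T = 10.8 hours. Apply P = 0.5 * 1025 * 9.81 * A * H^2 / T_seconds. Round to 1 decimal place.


Convert period to seconds: T = 10.8 * 3600 = 38880.0 s
H^2 = 7.7^2 = 59.29
P = 0.5 * rho * g * A * H^2 / T
P = 0.5 * 1025 * 9.81 * 41752 * 59.29 / 38880.0
P = 320107.1 W

320107.1


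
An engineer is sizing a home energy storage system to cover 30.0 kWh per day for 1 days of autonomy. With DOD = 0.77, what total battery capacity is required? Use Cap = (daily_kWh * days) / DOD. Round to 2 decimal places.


Total energy needed = daily * days = 30.0 * 1 = 30.0 kWh
Account for depth of discharge:
  Cap = total_energy / DOD = 30.0 / 0.77
  Cap = 38.96 kWh

38.96


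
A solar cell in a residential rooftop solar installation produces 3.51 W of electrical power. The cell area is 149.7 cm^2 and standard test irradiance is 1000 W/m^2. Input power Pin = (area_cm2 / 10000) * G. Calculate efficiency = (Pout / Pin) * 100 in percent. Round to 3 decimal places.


First compute the input power:
  Pin = area_cm2 / 10000 * G = 149.7 / 10000 * 1000 = 14.97 W
Then compute efficiency:
  Efficiency = (Pout / Pin) * 100 = (3.51 / 14.97) * 100
  Efficiency = 23.447%

23.447


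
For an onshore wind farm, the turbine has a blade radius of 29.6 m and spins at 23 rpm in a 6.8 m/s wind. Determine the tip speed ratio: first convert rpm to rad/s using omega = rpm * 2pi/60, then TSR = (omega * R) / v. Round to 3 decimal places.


Convert rotational speed to rad/s:
  omega = 23 * 2 * pi / 60 = 2.4086 rad/s
Compute tip speed:
  v_tip = omega * R = 2.4086 * 29.6 = 71.293 m/s
Tip speed ratio:
  TSR = v_tip / v_wind = 71.293 / 6.8 = 10.484

10.484


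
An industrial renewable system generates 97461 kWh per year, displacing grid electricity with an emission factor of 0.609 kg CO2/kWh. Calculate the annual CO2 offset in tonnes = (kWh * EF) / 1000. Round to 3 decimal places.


CO2 offset in kg = generation * emission_factor
CO2 offset = 97461 * 0.609 = 59353.75 kg
Convert to tonnes:
  CO2 offset = 59353.75 / 1000 = 59.354 tonnes

59.354


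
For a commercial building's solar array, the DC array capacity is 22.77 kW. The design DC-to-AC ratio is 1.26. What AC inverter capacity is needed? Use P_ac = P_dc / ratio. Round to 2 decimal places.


The inverter AC capacity is determined by the DC/AC ratio.
Given: P_dc = 22.77 kW, DC/AC ratio = 1.26
P_ac = P_dc / ratio = 22.77 / 1.26
P_ac = 18.07 kW

18.07


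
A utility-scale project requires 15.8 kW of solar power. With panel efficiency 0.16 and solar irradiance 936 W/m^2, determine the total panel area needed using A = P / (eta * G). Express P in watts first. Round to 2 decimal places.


Convert target power to watts: P = 15.8 * 1000 = 15800.0 W
Compute denominator: eta * G = 0.16 * 936 = 149.76
Required area A = P / (eta * G) = 15800.0 / 149.76
A = 105.50 m^2

105.50


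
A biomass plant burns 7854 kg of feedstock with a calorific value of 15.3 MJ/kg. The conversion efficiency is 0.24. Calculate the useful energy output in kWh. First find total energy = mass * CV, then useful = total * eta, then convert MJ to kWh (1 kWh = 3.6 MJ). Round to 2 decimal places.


Total energy = mass * CV = 7854 * 15.3 = 120166.2 MJ
Useful energy = total * eta = 120166.2 * 0.24 = 28839.89 MJ
Convert to kWh: 28839.89 / 3.6
Useful energy = 8011.08 kWh

8011.08


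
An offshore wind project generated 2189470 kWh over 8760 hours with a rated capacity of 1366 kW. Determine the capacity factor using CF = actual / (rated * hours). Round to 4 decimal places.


Capacity factor = actual output / maximum possible output
Maximum possible = rated * hours = 1366 * 8760 = 11966160 kWh
CF = 2189470 / 11966160
CF = 0.1830

0.1830


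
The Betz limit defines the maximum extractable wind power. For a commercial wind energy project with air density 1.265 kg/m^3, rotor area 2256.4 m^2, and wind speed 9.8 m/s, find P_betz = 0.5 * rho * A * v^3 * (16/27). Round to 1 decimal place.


The Betz coefficient Cp_max = 16/27 = 0.5926
v^3 = 9.8^3 = 941.192
P_betz = 0.5 * rho * A * v^3 * Cp_max
P_betz = 0.5 * 1.265 * 2256.4 * 941.192 * 0.5926
P_betz = 795996.3 W

795996.3


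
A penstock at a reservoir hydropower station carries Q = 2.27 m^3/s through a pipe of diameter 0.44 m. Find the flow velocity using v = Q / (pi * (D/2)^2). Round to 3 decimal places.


Compute pipe cross-sectional area:
  A = pi * (D/2)^2 = pi * (0.44/2)^2 = 0.1521 m^2
Calculate velocity:
  v = Q / A = 2.27 / 0.1521
  v = 14.929 m/s

14.929


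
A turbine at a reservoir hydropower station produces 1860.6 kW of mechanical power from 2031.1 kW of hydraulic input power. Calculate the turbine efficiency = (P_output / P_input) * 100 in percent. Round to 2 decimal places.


Turbine efficiency = (output power / input power) * 100
eta = (1860.6 / 2031.1) * 100
eta = 91.61%

91.61


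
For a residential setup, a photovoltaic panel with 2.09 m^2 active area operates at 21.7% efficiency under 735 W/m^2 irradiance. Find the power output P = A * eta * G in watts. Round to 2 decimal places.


Use the solar power formula P = A * eta * G.
Given: A = 2.09 m^2, eta = 0.217, G = 735 W/m^2
P = 2.09 * 0.217 * 735
P = 333.34 W

333.34


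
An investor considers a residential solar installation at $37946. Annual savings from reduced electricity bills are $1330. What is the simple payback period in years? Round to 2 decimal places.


Simple payback period = initial cost / annual savings
Payback = 37946 / 1330
Payback = 28.53 years

28.53


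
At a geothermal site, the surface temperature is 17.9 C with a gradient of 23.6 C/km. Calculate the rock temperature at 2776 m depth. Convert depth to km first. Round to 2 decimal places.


Convert depth to km: 2776 / 1000 = 2.776 km
Temperature increase = gradient * depth_km = 23.6 * 2.776 = 65.51 C
Temperature at depth = T_surface + delta_T = 17.9 + 65.51
T = 83.41 C

83.41


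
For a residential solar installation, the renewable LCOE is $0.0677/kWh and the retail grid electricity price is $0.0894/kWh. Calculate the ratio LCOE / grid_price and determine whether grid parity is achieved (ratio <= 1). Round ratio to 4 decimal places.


Compare LCOE to grid price:
  LCOE = $0.0677/kWh, Grid price = $0.0894/kWh
  Ratio = LCOE / grid_price = 0.0677 / 0.0894 = 0.7573
  Grid parity achieved (ratio <= 1)? yes

0.7573


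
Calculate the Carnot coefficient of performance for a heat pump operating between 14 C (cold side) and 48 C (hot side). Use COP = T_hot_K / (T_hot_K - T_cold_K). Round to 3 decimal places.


Convert to Kelvin:
  T_hot = 48 + 273.15 = 321.15 K
  T_cold = 14 + 273.15 = 287.15 K
Apply Carnot COP formula:
  COP = T_hot_K / (T_hot_K - T_cold_K) = 321.15 / 34.0
  COP = 9.446

9.446


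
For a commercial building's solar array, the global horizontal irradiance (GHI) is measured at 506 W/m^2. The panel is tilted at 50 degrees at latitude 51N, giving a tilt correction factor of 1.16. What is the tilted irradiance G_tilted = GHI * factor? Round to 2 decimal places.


Identify the given values:
  GHI = 506 W/m^2, tilt correction factor = 1.16
Apply the formula G_tilted = GHI * factor:
  G_tilted = 506 * 1.16
  G_tilted = 586.96 W/m^2

586.96


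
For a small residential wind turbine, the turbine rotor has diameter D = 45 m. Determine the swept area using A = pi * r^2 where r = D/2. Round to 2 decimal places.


Compute the rotor radius:
  r = D / 2 = 45 / 2 = 22.5 m
Calculate swept area:
  A = pi * r^2 = pi * 22.5^2
  A = 1590.43 m^2

1590.43


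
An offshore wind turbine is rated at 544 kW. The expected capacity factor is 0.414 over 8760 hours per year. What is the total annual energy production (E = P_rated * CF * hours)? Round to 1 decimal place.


Annual energy = rated_kW * capacity_factor * hours_per_year
Given: P_rated = 544 kW, CF = 0.414, hours = 8760
E = 544 * 0.414 * 8760
E = 1972892.2 kWh

1972892.2
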